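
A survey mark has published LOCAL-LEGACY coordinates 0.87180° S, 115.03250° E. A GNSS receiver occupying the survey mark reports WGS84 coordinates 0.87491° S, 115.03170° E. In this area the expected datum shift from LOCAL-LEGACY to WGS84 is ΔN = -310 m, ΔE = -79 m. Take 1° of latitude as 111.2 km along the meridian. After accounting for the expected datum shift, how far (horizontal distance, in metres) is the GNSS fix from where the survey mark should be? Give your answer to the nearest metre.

37 m

Observed coordinate differences: Δφ = -0.00311°, Δλ = -0.00080°.
Converting to metres (1° lat = 111200 m, cos φ = 0.999884): observed ΔN = -345.8 m, observed ΔE = -88.9 m.
Subtracting the expected shift leaves a residual of -345.8 − (-310) = -35.8 m north and -88.9 − (-79) = -9.9 m east.
Residual distance = √((-35.8)² + (-9.9)²) = 37.2 m.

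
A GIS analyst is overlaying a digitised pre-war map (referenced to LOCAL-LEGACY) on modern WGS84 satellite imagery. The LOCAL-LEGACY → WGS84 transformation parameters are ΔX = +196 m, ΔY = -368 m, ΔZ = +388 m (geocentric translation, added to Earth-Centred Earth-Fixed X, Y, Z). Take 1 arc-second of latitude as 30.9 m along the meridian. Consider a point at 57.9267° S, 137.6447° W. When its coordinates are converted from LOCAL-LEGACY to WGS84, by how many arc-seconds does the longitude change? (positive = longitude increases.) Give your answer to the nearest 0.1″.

sin φ = -0.847369, cos φ = 0.531004, sin λ = -0.673726, cos λ = -0.738981.
East component: ΔE = −sin λ·ΔX + cos λ·ΔY = −(-0.673726)(196) + (-0.738981)(-368) = 404.00 m.
1° of latitude spans 3600 × 30.90 = 111240 m; at latitude φ, 1° of longitude spans that × cos φ = 59068.9 m, so Δλ = 404.00 / 59068.9 × 3600 = 24.622″.

Δλ = 24.6″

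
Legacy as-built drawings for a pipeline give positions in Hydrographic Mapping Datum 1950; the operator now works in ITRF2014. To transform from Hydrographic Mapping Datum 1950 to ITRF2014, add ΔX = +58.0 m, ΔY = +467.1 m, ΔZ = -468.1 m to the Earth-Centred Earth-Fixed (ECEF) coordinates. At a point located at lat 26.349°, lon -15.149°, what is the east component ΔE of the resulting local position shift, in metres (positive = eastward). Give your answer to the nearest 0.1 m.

The local east axis at (φ, λ) is (−sin λ, cos λ, 0), so ΔE = −sin(-15.149°)·58.0 + cos(-15.149°)·467.1 = 466.03 m.

ΔE = 466.0 m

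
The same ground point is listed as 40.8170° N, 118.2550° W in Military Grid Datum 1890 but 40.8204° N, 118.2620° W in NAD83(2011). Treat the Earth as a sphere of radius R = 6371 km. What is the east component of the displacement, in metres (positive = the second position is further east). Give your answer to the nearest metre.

ΔE = -589 m

Δφ = 40.8204° − 40.8170° = +0.0034°; Δλ = -118.2620° − -118.2550° = -0.0070°.
1° along a meridian = πR/180 = 111195 m.
ΔN = Δφ × 111195 = 378.1 m; ΔE = Δλ × 111195 × cos(40.8170°) = -0.0070 × 111195 × 0.756801 = -589.1 m.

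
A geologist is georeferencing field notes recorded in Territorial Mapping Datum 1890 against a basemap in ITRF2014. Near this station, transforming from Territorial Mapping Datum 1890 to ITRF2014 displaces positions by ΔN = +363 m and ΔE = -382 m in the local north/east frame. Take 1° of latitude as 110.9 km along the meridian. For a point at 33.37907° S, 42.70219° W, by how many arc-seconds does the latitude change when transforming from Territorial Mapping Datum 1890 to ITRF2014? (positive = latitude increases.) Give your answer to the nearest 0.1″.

Δφ = 11.8″

1° of latitude = 110.9 km, so Δφ = 363.0 / 110900 = 0.0032732° = 11.784″.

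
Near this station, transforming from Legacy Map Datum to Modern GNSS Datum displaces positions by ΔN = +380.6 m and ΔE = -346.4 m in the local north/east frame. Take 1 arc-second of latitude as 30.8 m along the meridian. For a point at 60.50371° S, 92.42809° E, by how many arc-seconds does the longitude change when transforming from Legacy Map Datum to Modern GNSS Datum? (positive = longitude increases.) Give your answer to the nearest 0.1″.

Δλ = -22.8″

At latitude -60.50371°, cos φ = 0.492367.
1″ of longitude at this latitude = 30.80 × cos φ = 15.1649 m, so Δλ = -346.4 / 15.1649 = -22.842″.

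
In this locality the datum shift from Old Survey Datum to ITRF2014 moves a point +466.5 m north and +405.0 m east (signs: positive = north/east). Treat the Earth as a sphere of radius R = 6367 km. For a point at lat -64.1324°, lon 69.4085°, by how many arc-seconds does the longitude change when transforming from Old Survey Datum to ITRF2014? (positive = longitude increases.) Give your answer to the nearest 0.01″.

Δλ = 30.07″

At latitude -64.1324°, cos φ = 0.436293.
One radian of longitude at latitude φ spans R cos φ, so Δλ = ΔE / (R cos φ) = 405.0 / (6367000 × 0.436293) = 1.4579e-04 rad = 30.072″.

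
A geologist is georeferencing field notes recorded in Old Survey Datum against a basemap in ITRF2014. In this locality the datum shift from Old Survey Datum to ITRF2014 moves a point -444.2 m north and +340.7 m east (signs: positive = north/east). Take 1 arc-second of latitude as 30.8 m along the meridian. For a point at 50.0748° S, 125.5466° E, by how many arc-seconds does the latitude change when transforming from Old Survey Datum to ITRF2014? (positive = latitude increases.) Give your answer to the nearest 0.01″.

1″ of latitude = 30.80 m, so Δφ = -444.2 / 30.80 = -14.422″.

Δφ = -14.42″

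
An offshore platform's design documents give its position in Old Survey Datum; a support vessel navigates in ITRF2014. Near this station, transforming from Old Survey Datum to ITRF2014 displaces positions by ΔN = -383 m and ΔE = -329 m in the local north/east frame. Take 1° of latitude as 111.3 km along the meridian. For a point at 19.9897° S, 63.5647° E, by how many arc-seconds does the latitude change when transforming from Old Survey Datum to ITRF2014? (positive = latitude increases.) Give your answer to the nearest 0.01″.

1° of latitude = 111.3 km, so Δφ = -383.0 / 111300 = -0.0034412° = -12.388″.

Δφ = -12.39″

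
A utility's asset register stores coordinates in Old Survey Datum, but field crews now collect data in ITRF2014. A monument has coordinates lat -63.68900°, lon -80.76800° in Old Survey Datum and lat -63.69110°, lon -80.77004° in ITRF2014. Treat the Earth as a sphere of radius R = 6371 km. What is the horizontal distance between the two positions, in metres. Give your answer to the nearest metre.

254 m

Δφ = -63.69110° − -63.68900° = -0.00210°; Δλ = -80.77004° − -80.76800° = -0.00204°.
1° along a meridian = πR/180 = 111195 m.
ΔN = Δφ × 111195 = -233.5 m; ΔE = Δλ × 111195 × cos(-63.68900°) = -0.00204 × 111195 × 0.443243 = -100.5 m.
Distance = √(ΔE² + ΔN²) = √((-100.5)² + (-233.5)²) = 254.2 m.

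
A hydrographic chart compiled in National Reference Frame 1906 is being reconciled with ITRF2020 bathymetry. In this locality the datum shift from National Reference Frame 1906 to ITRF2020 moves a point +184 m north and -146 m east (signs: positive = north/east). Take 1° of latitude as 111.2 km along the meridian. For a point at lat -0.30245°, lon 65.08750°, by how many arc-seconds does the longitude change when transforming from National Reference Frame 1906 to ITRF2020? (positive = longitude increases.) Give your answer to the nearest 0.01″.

At latitude -0.30245°, cos φ = 0.999986.
1° of longitude at this latitude = 111.2 × cos φ = 111.20 km, so Δλ = -146.0 / 111198.5 = -0.0013130° = -4.727″.

Δλ = -4.73″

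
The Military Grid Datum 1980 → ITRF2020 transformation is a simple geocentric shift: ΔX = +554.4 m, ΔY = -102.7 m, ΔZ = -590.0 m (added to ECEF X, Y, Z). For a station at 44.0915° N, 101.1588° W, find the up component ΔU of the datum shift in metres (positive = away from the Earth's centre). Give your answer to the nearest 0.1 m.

The local up (radial) axis is (cos φ cos λ, cos φ sin λ, sin φ), giving ΔU = -77.061 + 72.368 − 410.526 = -415.22 m.

ΔU = -415.2 m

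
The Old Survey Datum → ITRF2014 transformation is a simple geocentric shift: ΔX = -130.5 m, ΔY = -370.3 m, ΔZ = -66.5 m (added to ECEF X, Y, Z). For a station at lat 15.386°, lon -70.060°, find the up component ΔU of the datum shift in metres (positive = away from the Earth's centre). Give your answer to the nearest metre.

ΔU = 275 m

At φ = 15.386°, λ = -70.060°: sin φ = 0.265321, cos φ = 0.964160, sin λ = -0.940050, cos λ = 0.341036.
ΔU = cos φ cos λ·ΔX + cos φ sin λ·ΔY + sin φ·ΔZ = (0.964160)(0.341036)(-130.5) + (0.964160)(-0.940050)(-370.3) + (0.265321)(-66.5) = 275.07 m.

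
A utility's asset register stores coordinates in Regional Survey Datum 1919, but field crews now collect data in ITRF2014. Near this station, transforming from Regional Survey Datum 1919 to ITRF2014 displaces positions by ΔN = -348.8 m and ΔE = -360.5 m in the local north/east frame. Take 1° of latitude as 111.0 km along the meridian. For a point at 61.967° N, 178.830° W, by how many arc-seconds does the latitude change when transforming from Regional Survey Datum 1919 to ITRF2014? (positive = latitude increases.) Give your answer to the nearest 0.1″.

1° of latitude = 111.0 km, so Δφ = -348.8 / 111000 = -0.0031423° = -11.312″.

Δφ = -11.3″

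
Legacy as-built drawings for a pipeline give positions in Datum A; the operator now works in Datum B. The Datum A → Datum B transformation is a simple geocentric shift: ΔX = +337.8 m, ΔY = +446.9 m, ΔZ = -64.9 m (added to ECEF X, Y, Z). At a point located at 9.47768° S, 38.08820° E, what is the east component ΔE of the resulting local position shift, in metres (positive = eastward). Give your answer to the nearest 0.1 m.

ΔE = 143.4 m

The local east axis at (φ, λ) is (−sin λ, cos λ, 0), so ΔE = −sin(38.08820°)·337.8 + cos(38.08820°)·446.9 = 143.36 m.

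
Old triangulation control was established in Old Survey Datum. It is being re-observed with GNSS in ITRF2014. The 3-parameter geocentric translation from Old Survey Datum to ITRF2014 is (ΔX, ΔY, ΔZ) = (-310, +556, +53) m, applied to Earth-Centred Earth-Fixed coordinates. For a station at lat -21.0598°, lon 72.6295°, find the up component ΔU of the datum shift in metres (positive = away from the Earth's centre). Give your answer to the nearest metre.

ΔU = 390 m

At φ = -21.0598°, λ = 72.6295°: sin φ = -0.359342, cos φ = 0.933206, sin λ = 0.954394, cos λ = 0.298549.
ΔU = cos φ cos λ·ΔX + cos φ sin λ·ΔY + sin φ·ΔZ = (0.933206)(0.298549)(-310) + (0.933206)(0.954394)(556) + (-0.359342)(53) = 389.79 m.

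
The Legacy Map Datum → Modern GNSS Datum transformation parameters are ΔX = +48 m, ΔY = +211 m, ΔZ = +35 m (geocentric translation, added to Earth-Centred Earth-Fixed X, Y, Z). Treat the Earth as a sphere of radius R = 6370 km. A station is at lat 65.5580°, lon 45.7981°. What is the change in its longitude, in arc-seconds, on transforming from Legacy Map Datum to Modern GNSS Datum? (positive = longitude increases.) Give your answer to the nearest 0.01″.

Δλ = 8.82″

sin φ = 0.910381, cos φ = 0.413772, sin λ = 0.716887, cos λ = 0.697189.
East component: ΔE = −sin λ·ΔX + cos λ·ΔY = −(0.716887)(48) + (0.697189)(211) = 112.70 m.
1° of latitude spans πR/180 = 111177 m; at latitude φ, 1° of longitude spans that × cos φ = 46002.1 m, so Δλ = 112.70 / 46002.1 × 3600 = 8.819″.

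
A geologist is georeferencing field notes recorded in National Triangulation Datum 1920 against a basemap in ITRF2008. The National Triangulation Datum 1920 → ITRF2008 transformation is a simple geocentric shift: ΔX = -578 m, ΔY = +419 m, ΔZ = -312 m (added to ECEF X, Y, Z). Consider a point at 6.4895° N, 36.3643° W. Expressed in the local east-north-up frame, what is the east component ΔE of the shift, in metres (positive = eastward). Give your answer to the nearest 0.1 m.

ΔE = -5.3 m

The local east axis at (φ, λ) is (−sin λ, cos λ, 0), so ΔE = −sin(-36.3643°)·(-578) + cos(-36.3643°)·419 = -5.30 m.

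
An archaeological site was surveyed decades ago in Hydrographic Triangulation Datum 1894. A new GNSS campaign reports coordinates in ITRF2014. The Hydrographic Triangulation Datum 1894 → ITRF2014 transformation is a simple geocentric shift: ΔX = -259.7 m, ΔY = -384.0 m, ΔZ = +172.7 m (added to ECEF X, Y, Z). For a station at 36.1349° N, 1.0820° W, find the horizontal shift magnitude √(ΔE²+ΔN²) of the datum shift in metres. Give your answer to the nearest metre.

At φ = 36.1349°, λ = -1.0820°: sin φ = 0.589688, cos φ = 0.807631, sin λ = -0.018883, cos λ = 0.999822.
ΔE = −sin λ·ΔX + cos λ·ΔY = −(-0.018883)·(-259.7) + (0.999822)·(-384.0) = -388.84 m.
ΔN = −sin φ cos λ·ΔX − sin φ sin λ·ΔY + cos φ·ΔZ = −(0.589688)(0.999822)(-259.7) − (0.589688)(-0.018883)(-384.0) + (0.807631)(172.7) = 288.32 m.
Horizontal magnitude = √(ΔE² + ΔN²) = √((-388.84)² + 288.32²) = 484.07 m.

484 m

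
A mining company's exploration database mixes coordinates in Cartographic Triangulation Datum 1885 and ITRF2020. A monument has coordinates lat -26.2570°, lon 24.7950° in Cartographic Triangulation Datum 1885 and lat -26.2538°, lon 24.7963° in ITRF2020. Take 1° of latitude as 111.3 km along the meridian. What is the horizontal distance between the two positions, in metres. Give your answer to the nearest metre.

Δφ = -26.2538° − -26.2570° = +0.0032°; Δλ = 24.7963° − 24.7950° = +0.0013°.
ΔN = Δφ × 111300 = 356.2 m; ΔE = Δλ × 111300 × cos(-26.2570°) = +0.0013 × 111300 × 0.896819 = 129.8 m.
Distance = √(ΔE² + ΔN²) = √(129.8² + 356.2²) = 379.1 m.

379 m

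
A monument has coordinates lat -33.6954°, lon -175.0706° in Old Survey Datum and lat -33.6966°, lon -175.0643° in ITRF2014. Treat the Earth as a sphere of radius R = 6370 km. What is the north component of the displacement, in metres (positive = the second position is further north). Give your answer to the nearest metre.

Δφ = -33.6966° − -33.6954° = -0.0012°; Δλ = -175.0643° − -175.0706° = +0.0063°.
1° along a meridian = πR/180 = 111177 m.
ΔN = Δφ × 111177 = -133.4 m; ΔE = Δλ × 111177 × cos(-33.6954°) = +0.0063 × 111177 × 0.831999 = 582.7 m.

ΔN = -133 m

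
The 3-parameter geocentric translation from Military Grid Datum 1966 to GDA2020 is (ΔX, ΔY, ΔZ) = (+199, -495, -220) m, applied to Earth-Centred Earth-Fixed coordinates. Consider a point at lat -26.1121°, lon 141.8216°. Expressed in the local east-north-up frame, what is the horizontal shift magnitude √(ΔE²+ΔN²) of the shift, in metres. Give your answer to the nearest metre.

481 m

The local east axis at (φ, λ) is (−sin λ, cos λ, 0), so ΔE = −sin(141.8216°)·199 + cos(141.8216°)·(-495) = 266.11 m.
The local north axis is (−sin φ cos λ, −sin φ sin λ, cos φ), giving ΔN = -68.850 − 134.664 − 197.546 = -401.06 m.
Horizontal magnitude = √(ΔE² + ΔN²) = √(266.11² + (-401.06)²) = 481.31 m.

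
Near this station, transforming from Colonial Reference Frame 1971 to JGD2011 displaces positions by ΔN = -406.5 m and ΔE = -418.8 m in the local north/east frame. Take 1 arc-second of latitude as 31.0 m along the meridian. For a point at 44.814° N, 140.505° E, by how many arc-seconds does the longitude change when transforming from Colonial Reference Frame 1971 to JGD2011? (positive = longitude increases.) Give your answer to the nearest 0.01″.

Δλ = -19.04″

At latitude 44.814°, cos φ = 0.709399.
1″ of longitude at this latitude = 31.00 × cos φ = 21.9914 m, so Δλ = -418.8 / 21.9914 = -19.044″.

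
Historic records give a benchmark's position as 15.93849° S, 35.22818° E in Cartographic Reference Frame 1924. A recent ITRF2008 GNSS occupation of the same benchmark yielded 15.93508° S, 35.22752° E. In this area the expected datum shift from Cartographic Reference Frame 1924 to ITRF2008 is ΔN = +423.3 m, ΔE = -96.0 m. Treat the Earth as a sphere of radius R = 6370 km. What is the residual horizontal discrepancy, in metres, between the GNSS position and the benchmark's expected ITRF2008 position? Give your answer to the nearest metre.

51 m

Observed coordinate differences: Δφ = +0.00341°, Δλ = -0.00066°.
Converting to metres (1° lat = 111177 m, cos φ = 0.961557): observed ΔN = 379.1 m, observed ΔE = -70.6 m.
Subtracting the expected shift leaves a residual of 379.1 − (423.3) = -44.2 m north and -70.6 − (-96.0) = 25.4 m east.
Residual distance = √((-44.2)² + 25.4²) = 51.0 m.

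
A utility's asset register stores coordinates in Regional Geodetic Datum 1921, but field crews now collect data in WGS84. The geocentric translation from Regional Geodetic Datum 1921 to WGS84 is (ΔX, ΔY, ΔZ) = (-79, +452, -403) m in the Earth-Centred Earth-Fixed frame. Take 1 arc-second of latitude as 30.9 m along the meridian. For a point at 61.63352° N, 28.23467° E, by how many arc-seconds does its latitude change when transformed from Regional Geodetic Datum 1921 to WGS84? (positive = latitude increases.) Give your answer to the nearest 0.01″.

sin φ = 0.879927, cos φ = 0.475110, sin λ = 0.473084, cos λ = 0.881017.
North component: ΔN = −sin φ cos λ·ΔX − sin φ sin λ·ΔY + cos φ·ΔZ = −(0.879927)(0.881017)(-79) − (0.879927)(0.473084)(452) + (0.475110)(-403) = -318.38 m.
1° of latitude spans 3600 × 30.90 = 111240 m, so Δφ = -318.38 / 111240 × 3600 = -10.304″.

Δφ = -10.30″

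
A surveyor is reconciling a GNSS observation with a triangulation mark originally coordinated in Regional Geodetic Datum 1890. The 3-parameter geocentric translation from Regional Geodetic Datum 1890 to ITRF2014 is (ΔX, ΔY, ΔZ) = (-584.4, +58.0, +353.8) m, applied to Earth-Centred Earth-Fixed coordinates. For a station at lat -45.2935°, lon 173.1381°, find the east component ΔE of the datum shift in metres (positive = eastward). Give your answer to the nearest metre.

ΔE = 12 m

At φ = -45.2935°, λ = 173.1381°: sin φ = -0.710720, cos φ = 0.703475, sin λ = 0.119477, cos λ = -0.992837.
ΔE = −sin λ·ΔX + cos λ·ΔY = −(0.119477)·(-584.4) + (-0.992837)·(58.0) = 12.24 m.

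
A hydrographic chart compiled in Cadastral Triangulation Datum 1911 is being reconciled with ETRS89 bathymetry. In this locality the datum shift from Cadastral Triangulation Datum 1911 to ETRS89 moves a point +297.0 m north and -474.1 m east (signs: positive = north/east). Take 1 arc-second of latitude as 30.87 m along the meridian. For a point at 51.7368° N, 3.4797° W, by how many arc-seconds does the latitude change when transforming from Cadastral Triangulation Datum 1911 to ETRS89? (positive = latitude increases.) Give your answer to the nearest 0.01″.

1″ of latitude = 30.87 m, so Δφ = 297.0 / 30.87 = 9.621″.

Δφ = 9.62″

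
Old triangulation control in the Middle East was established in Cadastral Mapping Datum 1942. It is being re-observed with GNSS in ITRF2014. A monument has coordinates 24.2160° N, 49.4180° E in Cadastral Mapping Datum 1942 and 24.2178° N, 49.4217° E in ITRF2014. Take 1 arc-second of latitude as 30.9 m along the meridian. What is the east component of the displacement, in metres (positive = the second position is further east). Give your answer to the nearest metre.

ΔE = 375 m

Δφ = 24.2178° − 24.2160° = +0.0018°; Δλ = 49.4217° − 49.4180° = +0.0037°.
1° of latitude = 3600 × 30.90 = 111240 m.
ΔN = Δφ × 111240 = 200.2 m; ΔE = Δλ × 111240 × cos(24.2160°) = +0.0037 × 111240 × 0.912006 = 375.4 m.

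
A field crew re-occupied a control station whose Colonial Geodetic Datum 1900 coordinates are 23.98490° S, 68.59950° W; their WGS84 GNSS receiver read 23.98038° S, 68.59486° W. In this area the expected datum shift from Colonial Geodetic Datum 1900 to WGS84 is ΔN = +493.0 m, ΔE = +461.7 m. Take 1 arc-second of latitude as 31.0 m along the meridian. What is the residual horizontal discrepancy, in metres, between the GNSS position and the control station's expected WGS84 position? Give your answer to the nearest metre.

16 m

Observed coordinate differences: Δφ = +0.00452°, Δλ = +0.00464°.
Converting to metres (1° lat = 111600 m, cos φ = 0.913653): observed ΔN = 504.4 m, observed ΔE = 473.1 m.
Subtracting the expected shift leaves a residual of 504.4 − (493.0) = 11.4 m north and 473.1 − (461.7) = 11.4 m east.
Residual distance = √(11.4² + 11.4²) = 16.2 m.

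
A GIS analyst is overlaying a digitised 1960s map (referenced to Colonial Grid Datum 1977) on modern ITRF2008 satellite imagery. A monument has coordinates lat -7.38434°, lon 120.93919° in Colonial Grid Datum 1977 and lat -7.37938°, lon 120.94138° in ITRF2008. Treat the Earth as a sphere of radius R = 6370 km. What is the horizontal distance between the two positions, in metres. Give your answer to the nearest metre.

602 m

Δφ = -7.37938° − -7.38434° = +0.00496°; Δλ = 120.94138° − 120.93919° = +0.00219°.
1° along a meridian = πR/180 = 111177 m.
ΔN = Δφ × 111177 = 551.4 m; ΔE = Δλ × 111177 × cos(-7.38434°) = +0.00219 × 111177 × 0.991706 = 241.5 m.
Distance = √(ΔE² + ΔN²) = √(241.5² + 551.4²) = 602.0 m.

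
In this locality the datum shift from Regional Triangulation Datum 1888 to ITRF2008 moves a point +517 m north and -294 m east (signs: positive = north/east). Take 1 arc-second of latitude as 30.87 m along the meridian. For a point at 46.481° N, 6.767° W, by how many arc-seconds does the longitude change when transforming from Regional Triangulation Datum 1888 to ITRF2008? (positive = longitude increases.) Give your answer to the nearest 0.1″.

Δλ = -13.8″

At latitude 46.481°, cos φ = 0.688595.
1″ of longitude at this latitude = 30.87 × cos φ = 21.2569 m, so Δλ = -294.0 / 21.2569 = -13.831″.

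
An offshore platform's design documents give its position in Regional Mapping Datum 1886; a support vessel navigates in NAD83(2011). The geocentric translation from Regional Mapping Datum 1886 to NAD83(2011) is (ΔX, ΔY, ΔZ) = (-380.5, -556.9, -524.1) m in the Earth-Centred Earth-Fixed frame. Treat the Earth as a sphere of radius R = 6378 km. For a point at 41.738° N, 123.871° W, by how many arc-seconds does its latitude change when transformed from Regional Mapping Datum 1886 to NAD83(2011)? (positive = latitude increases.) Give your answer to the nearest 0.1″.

sin φ = 0.665725, cos φ = 0.746197, sin λ = -0.830294, cos λ = -0.557325.
North component: ΔN = −sin φ cos λ·ΔX − sin φ sin λ·ΔY + cos φ·ΔZ = −(0.665725)(-0.557325)(-380.5) − (0.665725)(-0.830294)(-556.9) + (0.746197)(-524.1) = -840.08 m.
1° of latitude spans πR/180 = 111317 m, so Δφ = -840.08 / 111317 × 3600 = -27.168″.

Δφ = -27.2″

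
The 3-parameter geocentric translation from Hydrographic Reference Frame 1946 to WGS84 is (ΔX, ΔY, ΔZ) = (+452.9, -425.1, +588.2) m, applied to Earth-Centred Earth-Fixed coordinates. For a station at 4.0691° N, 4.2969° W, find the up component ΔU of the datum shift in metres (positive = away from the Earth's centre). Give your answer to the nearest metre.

ΔU = 524 m

The local up (radial) axis is (cos φ cos λ, cos φ sin λ, sin φ), giving ΔU = 450.489 + 31.770 + 41.738 = 524.00 m.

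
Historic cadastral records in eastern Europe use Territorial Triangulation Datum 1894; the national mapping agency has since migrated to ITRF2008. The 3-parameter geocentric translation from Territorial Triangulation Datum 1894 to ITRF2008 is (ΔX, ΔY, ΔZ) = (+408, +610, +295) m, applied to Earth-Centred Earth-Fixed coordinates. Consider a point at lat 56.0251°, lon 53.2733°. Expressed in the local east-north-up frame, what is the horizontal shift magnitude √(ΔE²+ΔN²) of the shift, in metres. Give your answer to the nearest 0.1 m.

444.5 m

At φ = 56.0251°, λ = 53.2733°: sin φ = 0.829282, cos φ = 0.558830, sin λ = 0.801497, cos λ = 0.597999.
ΔE = −sin λ·ΔX + cos λ·ΔY = −(0.801497)·(408) + (0.597999)·(610) = 37.77 m.
ΔN = −sin φ cos λ·ΔX − sin φ sin λ·ΔY + cos φ·ΔZ = −(0.829282)(0.597999)(408) − (0.829282)(0.801497)(610) + (0.558830)(295) = -442.92 m.
Horizontal magnitude = √(ΔE² + ΔN²) = √(37.77² + (-442.92)²) = 444.53 m.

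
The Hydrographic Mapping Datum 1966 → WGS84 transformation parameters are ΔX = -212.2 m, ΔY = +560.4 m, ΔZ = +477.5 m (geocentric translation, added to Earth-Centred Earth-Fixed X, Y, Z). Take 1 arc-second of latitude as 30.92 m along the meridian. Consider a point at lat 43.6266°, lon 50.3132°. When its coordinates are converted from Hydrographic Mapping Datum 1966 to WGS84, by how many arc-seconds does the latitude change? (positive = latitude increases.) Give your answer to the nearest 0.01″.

Δφ = 4.58″

sin φ = 0.689956, cos φ = 0.723852, sin λ = 0.769547, cos λ = 0.638591.
North component: ΔN = −sin φ cos λ·ΔX − sin φ sin λ·ΔY + cos φ·ΔZ = −(0.689956)(0.638591)(-212.2) − (0.689956)(0.769547)(560.4) + (0.723852)(477.5) = 141.59 m.
1° of latitude spans 3600 × 30.92 = 111312 m, so Δφ = 141.59 / 111312 × 3600 = 4.579″.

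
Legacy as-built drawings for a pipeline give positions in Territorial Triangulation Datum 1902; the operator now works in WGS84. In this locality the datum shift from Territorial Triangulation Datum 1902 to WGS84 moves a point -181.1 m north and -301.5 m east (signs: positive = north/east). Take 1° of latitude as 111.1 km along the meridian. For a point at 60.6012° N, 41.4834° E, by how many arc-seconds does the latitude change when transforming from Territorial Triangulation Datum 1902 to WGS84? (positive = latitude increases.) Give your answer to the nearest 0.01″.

1° of latitude = 111.1 km, so Δφ = -181.1 / 111100 = -0.0016301° = -5.868″.

Δφ = -5.87″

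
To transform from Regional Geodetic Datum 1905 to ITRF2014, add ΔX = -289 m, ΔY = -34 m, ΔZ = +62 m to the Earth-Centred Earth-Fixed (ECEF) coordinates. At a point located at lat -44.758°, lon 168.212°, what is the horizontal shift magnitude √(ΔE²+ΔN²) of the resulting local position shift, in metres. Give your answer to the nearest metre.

The local east axis at (φ, λ) is (−sin λ, cos λ, 0), so ΔE = −sin(168.212°)·(-289) + cos(168.212°)·(-34) = 92.32 m.
The local north axis is (−sin φ cos λ, −sin φ sin λ, cos φ), giving ΔN = 199.197 − 4.891 + 44.025 = 238.33 m.
Horizontal magnitude = √(ΔE² + ΔN²) = √(92.32² + 238.33²) = 255.59 m.

256 m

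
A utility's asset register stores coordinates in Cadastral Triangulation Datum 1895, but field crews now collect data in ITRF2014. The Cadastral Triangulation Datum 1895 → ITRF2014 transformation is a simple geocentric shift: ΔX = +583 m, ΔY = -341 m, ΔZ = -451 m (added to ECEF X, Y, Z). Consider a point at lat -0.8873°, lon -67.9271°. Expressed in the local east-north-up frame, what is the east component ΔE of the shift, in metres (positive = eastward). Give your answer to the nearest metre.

ΔE = 412 m

At φ = -0.8873°, λ = -67.9271°: sin φ = -0.015486, cos φ = 0.999880, sin λ = -0.926706, cos λ = 0.375786.
ΔE = −sin λ·ΔX + cos λ·ΔY = −(-0.926706)·(583) + (0.375786)·(-341) = 412.13 m.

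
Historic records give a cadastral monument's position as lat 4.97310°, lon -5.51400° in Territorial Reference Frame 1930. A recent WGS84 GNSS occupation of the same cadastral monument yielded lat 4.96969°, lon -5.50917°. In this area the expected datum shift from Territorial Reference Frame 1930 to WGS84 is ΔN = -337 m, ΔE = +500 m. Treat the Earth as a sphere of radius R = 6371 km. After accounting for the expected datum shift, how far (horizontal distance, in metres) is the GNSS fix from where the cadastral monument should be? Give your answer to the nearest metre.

Observed coordinate differences: Δφ = -0.00341°, Δλ = +0.00483°.
Converting to metres (1° lat = 111195 m, cos φ = 0.996236): observed ΔN = -379.2 m, observed ΔE = 535.0 m.
Subtracting the expected shift leaves a residual of -379.2 − (-337) = -42.2 m north and 535.0 − (500) = 35.0 m east.
Residual distance = √((-42.2)² + 35.0²) = 54.8 m.

55 m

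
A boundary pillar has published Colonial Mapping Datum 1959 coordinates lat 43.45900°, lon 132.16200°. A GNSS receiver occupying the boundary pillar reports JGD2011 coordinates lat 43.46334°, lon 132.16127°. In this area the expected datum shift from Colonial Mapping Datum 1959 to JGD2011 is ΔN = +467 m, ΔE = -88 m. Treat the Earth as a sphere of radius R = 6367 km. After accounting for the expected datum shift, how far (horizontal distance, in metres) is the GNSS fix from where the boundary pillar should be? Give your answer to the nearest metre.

Observed coordinate differences: Δφ = +0.00434°, Δλ = -0.00073°.
Converting to metres (1° lat = 111125 m, cos φ = 0.725867): observed ΔN = 482.3 m, observed ΔE = -58.9 m.
Subtracting the expected shift leaves a residual of 482.3 − (467) = 15.3 m north and -58.9 − (-88) = 29.1 m east.
Residual distance = √(15.3² + 29.1²) = 32.9 m.

33 m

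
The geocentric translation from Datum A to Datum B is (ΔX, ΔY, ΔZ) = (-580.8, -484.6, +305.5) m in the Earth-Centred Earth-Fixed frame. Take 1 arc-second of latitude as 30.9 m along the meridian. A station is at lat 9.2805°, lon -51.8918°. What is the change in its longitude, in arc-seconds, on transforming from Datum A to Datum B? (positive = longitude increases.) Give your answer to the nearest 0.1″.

Δλ = -24.8″

sin φ = 0.161268, cos φ = 0.986911, sin λ = -0.786847, cos λ = 0.617148.
East component: ΔE = −sin λ·ΔX + cos λ·ΔY = −(-0.786847)(-580.8) + (0.617148)(-484.6) = -756.07 m.
1° of latitude spans 3600 × 30.90 = 111240 m; at latitude φ, 1° of longitude spans that × cos φ = 109783.9 m, so Δλ = -756.07 / 109783.9 × 3600 = -24.793″.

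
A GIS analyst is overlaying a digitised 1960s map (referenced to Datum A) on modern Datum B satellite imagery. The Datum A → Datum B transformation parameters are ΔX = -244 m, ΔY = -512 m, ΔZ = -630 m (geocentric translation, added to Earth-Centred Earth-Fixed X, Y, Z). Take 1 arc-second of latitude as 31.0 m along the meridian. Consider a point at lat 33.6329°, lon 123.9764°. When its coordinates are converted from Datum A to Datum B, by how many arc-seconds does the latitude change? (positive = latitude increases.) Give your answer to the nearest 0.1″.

sin φ = 0.553870, cos φ = 0.832603, sin λ = 0.829268, cos λ = -0.558851.
North component: ΔN = −sin φ cos λ·ΔX − sin φ sin λ·ΔY + cos φ·ΔZ = −(0.553870)(-0.558851)(-244) − (0.553870)(0.829268)(-512) + (0.832603)(-630) = -364.90 m.
1° of latitude spans 3600 × 31.00 = 111600 m, so Δφ = -364.90 / 111600 × 3600 = -11.771″.

Δφ = -11.8″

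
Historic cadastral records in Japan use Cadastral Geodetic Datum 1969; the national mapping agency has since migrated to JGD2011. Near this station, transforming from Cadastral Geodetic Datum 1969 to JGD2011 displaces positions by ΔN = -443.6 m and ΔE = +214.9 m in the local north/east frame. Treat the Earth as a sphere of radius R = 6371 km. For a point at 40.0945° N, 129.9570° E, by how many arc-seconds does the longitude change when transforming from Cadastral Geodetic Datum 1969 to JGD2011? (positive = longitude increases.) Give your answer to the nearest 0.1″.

Δλ = 9.1″

At latitude 40.0945°, cos φ = 0.764983.
One radian of longitude at latitude φ spans R cos φ, so Δλ = ΔE / (R cos φ) = 214.9 / (6371000 × 0.764983) = 4.4094e-05 rad = 9.095″.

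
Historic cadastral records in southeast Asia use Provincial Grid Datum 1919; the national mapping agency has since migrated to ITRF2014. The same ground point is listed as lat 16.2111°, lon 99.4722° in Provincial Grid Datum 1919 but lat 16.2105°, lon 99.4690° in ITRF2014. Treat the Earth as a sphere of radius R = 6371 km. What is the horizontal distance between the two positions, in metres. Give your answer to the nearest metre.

348 m

Δφ = 16.2105° − 16.2111° = -0.0006°; Δλ = 99.4690° − 99.4722° = -0.0032°.
1° along a meridian = πR/180 = 111195 m.
ΔN = Δφ × 111195 = -66.7 m; ΔE = Δλ × 111195 × cos(16.2111°) = -0.0032 × 111195 × 0.960240 = -341.7 m.
Distance = √(ΔE² + ΔN²) = √((-341.7)² + (-66.7)²) = 348.1 m.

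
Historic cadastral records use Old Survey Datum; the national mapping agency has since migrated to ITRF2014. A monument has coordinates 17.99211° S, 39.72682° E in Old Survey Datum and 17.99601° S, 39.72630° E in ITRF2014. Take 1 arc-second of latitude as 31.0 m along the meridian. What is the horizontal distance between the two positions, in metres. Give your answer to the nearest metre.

439 m

Δφ = -17.99601° − -17.99211° = -0.00390°; Δλ = 39.72630° − 39.72682° = -0.00052°.
1° of latitude = 3600 × 31.00 = 111600 m.
ΔN = Δφ × 111600 = -435.2 m; ΔE = Δλ × 111600 × cos(-17.99211°) = -0.00052 × 111600 × 0.951099 = -55.2 m.
Distance = √(ΔE² + ΔN²) = √((-55.2)² + (-435.2)²) = 438.7 m.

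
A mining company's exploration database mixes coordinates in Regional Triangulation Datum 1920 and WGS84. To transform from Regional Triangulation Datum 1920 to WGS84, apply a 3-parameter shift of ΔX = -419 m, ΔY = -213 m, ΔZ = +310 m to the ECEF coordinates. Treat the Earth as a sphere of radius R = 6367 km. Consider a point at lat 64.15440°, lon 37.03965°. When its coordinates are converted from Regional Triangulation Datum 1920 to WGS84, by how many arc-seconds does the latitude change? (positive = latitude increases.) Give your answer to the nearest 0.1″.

Δφ = 17.9″

sin φ = 0.899972, cos φ = 0.435947, sin λ = 0.602368, cos λ = 0.798219.
North component: ΔN = −sin φ cos λ·ΔX − sin φ sin λ·ΔY + cos φ·ΔZ = −(0.899972)(0.798219)(-419) − (0.899972)(0.602368)(-213) + (0.435947)(310) = 551.61 m.
1° of latitude spans πR/180 = 111125 m, so Δφ = 551.61 / 111125 × 3600 = 17.870″.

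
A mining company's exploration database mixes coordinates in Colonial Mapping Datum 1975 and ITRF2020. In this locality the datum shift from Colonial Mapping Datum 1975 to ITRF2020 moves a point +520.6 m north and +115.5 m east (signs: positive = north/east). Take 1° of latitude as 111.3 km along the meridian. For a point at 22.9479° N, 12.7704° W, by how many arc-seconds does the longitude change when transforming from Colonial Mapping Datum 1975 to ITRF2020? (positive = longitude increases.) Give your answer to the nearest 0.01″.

At latitude 22.9479°, cos φ = 0.920860.
1° of longitude at this latitude = 111.3 × cos φ = 102.49 km, so Δλ = 115.5 / 102491.7 = 0.0011269° = 4.057″.

Δλ = 4.06″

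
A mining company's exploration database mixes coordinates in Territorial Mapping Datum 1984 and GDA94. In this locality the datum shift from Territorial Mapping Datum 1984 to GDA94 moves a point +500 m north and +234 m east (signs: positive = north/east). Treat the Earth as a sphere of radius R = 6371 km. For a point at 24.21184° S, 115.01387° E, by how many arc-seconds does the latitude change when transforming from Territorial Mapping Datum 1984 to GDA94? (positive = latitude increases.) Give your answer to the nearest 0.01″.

Δφ = 16.19″

On a sphere of radius R, 1 rad of latitude = R, so Δφ = ΔN / R = 500.0 / 6371000 = 7.8481e-05 rad = 16.188″.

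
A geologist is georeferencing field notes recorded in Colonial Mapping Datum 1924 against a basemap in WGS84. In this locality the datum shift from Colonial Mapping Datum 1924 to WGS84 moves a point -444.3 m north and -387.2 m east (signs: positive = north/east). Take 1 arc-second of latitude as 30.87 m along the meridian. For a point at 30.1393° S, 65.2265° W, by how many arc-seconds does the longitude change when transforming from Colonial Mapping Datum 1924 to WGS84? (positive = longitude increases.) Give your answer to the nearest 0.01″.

Δλ = -14.50″

At latitude -30.1393°, cos φ = 0.864807.
1″ of longitude at this latitude = 30.87 × cos φ = 26.6966 m, so Δλ = -387.2 / 26.6966 = -14.504″.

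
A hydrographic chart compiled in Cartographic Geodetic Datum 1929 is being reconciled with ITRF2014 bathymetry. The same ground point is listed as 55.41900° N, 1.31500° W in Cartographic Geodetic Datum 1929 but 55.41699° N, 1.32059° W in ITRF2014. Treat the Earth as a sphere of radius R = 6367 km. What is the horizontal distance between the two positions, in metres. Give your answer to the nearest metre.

Δφ = 55.41699° − 55.41900° = -0.00201°; Δλ = -1.32059° − -1.31500° = -0.00559°.
1° along a meridian = πR/180 = 111125 m.
ΔN = Δφ × 111125 = -223.4 m; ΔE = Δλ × 111125 × cos(55.41900°) = -0.00559 × 111125 × 0.567571 = -352.6 m.
Distance = √(ΔE² + ΔN²) = √((-352.6)² + (-223.4)²) = 417.4 m.

417 m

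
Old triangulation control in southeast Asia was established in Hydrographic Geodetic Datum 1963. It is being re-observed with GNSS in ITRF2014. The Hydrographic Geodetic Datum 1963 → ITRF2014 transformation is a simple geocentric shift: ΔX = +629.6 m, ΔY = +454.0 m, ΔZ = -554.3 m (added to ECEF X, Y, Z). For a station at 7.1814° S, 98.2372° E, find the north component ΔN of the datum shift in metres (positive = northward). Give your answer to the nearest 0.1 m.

ΔN = -505.1 m

At φ = -7.1814°, λ = 98.2372°: sin φ = -0.125011, cos φ = 0.992155, sin λ = 0.989683, cos λ = -0.143272.
ΔN = −sin φ cos λ·ΔX − sin φ sin λ·ΔY + cos φ·ΔZ = −(-0.125011)(-0.143272)(629.6) − (-0.125011)(0.989683)(454.0) + (0.992155)(-554.3) = -505.06 m.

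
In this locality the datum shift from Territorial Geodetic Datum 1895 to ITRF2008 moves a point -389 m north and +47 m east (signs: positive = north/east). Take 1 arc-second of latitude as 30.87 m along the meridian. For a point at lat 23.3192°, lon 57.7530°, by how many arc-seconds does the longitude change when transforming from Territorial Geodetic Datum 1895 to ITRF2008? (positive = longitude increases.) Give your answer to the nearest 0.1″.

At latitude 23.3192°, cos φ = 0.918314.
1″ of longitude at this latitude = 30.87 × cos φ = 28.3483 m, so Δλ = 47.0 / 28.3483 = 1.658″.

Δλ = 1.7″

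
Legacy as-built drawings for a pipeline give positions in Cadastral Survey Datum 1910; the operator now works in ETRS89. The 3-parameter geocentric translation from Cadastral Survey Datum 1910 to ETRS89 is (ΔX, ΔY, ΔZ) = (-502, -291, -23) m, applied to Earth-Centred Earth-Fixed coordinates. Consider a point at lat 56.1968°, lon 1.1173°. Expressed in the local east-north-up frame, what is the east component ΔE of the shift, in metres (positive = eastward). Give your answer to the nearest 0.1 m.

ΔE = -281.2 m

At φ = 56.1968°, λ = 1.1173°: sin φ = 0.830953, cos φ = 0.556342, sin λ = 0.019499, cos λ = 0.999810.
ΔE = −sin λ·ΔX + cos λ·ΔY = −(0.019499)·(-502) + (0.999810)·(-291) = -281.16 m.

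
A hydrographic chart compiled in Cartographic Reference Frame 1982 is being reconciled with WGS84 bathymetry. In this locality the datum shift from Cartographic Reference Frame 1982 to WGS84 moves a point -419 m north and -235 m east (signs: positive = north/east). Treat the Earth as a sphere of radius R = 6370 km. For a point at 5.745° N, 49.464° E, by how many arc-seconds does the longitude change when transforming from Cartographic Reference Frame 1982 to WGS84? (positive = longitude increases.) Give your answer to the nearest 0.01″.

Δλ = -7.65″

At latitude 5.745°, cos φ = 0.994977.
One radian of longitude at latitude φ spans R cos φ, so Δλ = ΔE / (R cos φ) = -235.0 / (6370000 × 0.994977) = -3.7078e-05 rad = -7.648″.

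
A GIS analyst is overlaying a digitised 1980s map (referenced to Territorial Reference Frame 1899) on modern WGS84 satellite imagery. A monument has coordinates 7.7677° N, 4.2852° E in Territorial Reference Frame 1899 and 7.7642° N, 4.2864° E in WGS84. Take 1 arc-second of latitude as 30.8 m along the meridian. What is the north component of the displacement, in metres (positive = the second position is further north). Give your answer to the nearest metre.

ΔN = -388 m

Δφ = 7.7642° − 7.7677° = -0.0035°; Δλ = 4.2864° − 4.2852° = +0.0012°.
1° of latitude = 3600 × 30.80 = 110880 m.
ΔN = Δφ × 110880 = -388.1 m; ΔE = Δλ × 110880 × cos(7.7677°) = +0.0012 × 110880 × 0.990824 = 131.8 m.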